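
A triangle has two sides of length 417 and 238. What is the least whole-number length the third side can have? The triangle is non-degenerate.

The third side must exceed |417 − 238| = 179.
The smallest integer above 179 is 180.

180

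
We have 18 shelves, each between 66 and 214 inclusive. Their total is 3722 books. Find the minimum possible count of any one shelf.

84

To make one shelf as small as possible, make the other 17 as large as possible.
The other 17 contribute at most 17 × 214 = 3638, leaving at least 3722 − 3638 = 84.
Since 84 ≥ 66, this is achievable: one at 84 and 17 at 214.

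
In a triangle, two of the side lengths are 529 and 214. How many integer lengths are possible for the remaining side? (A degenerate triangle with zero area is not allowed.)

427

The triangle inequality gives |529 − 214| < c < 529 + 214, i.e. 315 < c < 743.
So c can be any integer from 316 to 742: 427 values.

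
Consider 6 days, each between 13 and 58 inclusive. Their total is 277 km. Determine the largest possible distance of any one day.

Maximizing one value means minimizing the remaining 5.
The other 5 contribute at least 5 × 13 = 65, leaving at most 277 − 65 = 212.
But each day is capped at 58, so the maximum is 58.
Achievable: one at 58 and the other 5 totalling 219, which fits since 5 × 13 ≤ 219 ≤ 5 × 58.

58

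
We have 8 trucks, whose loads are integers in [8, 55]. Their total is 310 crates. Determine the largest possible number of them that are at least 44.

6

If k of the values are ≥ 44, the total is ≥ 44k + 8(8 − k).
Setting 44k + 8(8 − k) ≤ 310 gives 36k ≤ 246, so k ≤ 6.
k = 6 is achieved by 6 values at 44 and 2 at 8, total 280; add 30 to one value (staying below 44) to reach 310.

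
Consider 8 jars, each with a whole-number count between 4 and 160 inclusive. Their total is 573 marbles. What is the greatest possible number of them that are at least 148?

With k values at 148 or above and the rest at least 4, the sum is at least 32 + 144k.
Since the sum is 573, we need 144k ≤ 541, i.e. k ≤ 3.
k = 3 is achieved by 3 values at 148 and 5 at 4, total 464; add 109 to one value (staying below 148) to reach 573.

3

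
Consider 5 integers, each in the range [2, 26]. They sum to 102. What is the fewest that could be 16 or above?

3

Suppose at most 5 − j of them reach 16; then j values are ≤ 15 and the rest ≤ 26.
The total is then ≤ 15·j + 26·(5 − j) = 130 − 11j. For this to be ≥ 102 we need j ≤ 2, so at least 5 − 2 = 3 must reach 16.
Exactly 3 works: 3 values at 26 and 2 at 15 total 108; lower one of the high values by 6 (still ≥ 16) to hit 102.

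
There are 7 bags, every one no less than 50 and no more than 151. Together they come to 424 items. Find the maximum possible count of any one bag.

To make one bag as large as possible, make the other 6 as small as possible.
The other 6 contribute at least 6 × 50 = 300, leaving at most 424 − 300 = 124.
Since 124 ≤ 151, this is achievable: one at 124 and 6 at 50.

124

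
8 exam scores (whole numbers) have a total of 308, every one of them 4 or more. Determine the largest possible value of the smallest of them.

The average is 308/8 < 39, so some value is ≤ 38.
Achievable: 4 of them at 38 and 4 at 39 total 308.

38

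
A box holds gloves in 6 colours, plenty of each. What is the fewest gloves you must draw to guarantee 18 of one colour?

In the worst case you draw 17 of each of the 6 colours: 6 × 17 = 102.
One more forces 18 of some colour, so 102 + 1 = 103.

103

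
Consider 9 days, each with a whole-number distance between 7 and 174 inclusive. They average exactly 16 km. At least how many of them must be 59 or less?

8

The total is 9 × 16 = 144.
Each value above 59 is at least 60, contributing at least 60 − 7 = 53 above the floor 7.
The sum exceeds the floor total 63 by 81, so at most ⌊81/53⌋ = 1 exceed 59, and at least 8 are ≤ 59.
Exactly 8 works: 8 values at 7 and 1 at 60 total 116; raise one of the low values by 28 (still ≤ 59) to hit 144.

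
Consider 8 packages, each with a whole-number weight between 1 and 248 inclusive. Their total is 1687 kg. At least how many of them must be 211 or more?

1

Suppose at most 8 − j of them reach 211; then j values are ≤ 210 and the rest ≤ 248.
The total is then ≤ 210·j + 248·(8 − j) = 1984 − 38j. For this to be ≥ 1687 we need j ≤ 7, so at least 8 − 7 = 1 must reach 211.
Exactly 1 works: 1 value at 248 and 7 at 210 total 1718; lower one of the high values by 31 (still ≥ 211) to hit 1687.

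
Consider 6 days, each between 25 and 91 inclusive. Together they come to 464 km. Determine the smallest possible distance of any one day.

Minimizing one value means maximizing the remaining 5.
The other 5 can take up 5 × 91 = 455 ≥ 464 − 25, so one day can sit at its floor of 25.
Achievable: one at 25 and the other 5 totalling 439, which fits since 5 × 25 ≤ 439 ≤ 5 × 91.

25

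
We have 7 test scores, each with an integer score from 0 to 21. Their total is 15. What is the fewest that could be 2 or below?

Let j be the number exceeding 2. Then the total is ≥ 3·j + 0·(7 − j) = 0 + 3j.
So 3j ≤ 15 and j ≤ 5; hence at least 7 − 5 = 2 are ≤ 2.
Exactly 2 works: 2 values at 0 and 5 at 3 total 15.

2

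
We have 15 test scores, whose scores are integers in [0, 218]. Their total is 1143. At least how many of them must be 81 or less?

Let j be the number exceeding 81. Then the total is ≥ 82·j + 0·(15 − j) = 0 + 82j.
So 82j ≤ 1143 and j ≤ 13; hence at least 15 − 13 = 2 are ≤ 81.
Exactly 2 works: 2 values at 0 and 13 at 82 total 1066; raise one of the low values by 77 (still ≤ 81) to hit 1143.

2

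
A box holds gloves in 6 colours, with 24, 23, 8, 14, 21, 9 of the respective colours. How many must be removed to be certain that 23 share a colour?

In the worst case you take as many as possible of each colour without reaching 23: 22 + 22 + 8 + 14 + 21 + 9 = 96.
The next one must give 23 of some colour, so 96 + 1 = 97.

97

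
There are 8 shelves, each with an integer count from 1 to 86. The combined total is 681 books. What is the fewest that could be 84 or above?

6

Each value short of 84 is at most 83, costing at least 86 − 83 = 3 against the maximum total of 688.
We can afford to lose at most 688 − 681 = 7, so at most ⌊7/3⌋ = 2 fall short, and at least 6 are ≥ 84.
Exactly 6 works: 6 values at 86 and 2 at 83 total 682; lower one of the high values by 1 (still ≥ 84) to hit 681.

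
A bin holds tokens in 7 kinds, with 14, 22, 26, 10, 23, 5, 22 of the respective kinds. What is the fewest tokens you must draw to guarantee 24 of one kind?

In the worst case you take as many as possible of each kind without reaching 24: 14 + 22 + 23 + 10 + 23 + 5 + 22 = 119.
The next one must give 24 of some kind, so 119 + 1 = 120.

120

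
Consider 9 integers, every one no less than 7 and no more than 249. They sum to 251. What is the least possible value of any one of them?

7

Minimizing one value means maximizing the remaining 8.
The other 8 can take up 8 × 249 = 1992 ≥ 251 − 7, so one integer can sit at its floor of 7.
Achievable: one at 7 and the other 8 totalling 244, which fits since 8 × 7 ≤ 244 ≤ 8 × 249.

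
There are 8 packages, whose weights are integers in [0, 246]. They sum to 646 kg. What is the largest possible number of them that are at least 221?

2

Suppose k of them are at least 221. Those contribute at least 221 each and the other 8 − k at least 0 each.
So the total is at least 221k + 0(8 − k) = 0 + 221k. This must be ≤ 646, giving k ≤ 2.
k = 2 is achieved by 2 values at 221 and 6 at 0, total 442; add 204 to one value (staying below 221) to reach 646.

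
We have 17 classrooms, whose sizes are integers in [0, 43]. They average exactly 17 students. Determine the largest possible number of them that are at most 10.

The total is 17 × 17 = 289.
Suppose k of them are at most 10. Those contribute at most 10 each and the rest at most 43 each.
So the total is at most 10k + 43(17 − k) = 731 − 33k. This must still be ≥ 289, so k ≤ 13.
k = 13 is achieved by 13 values at 10 and 4 at 43, total 302; lower one of the 43's by 13 (still > 10) to reach 289.

13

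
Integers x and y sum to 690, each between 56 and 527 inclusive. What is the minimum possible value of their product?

For a fixed sum, xy is smallest when x and y are as far apart as possible.
At the endpoint x = 163, y = 690 − 163 = 527, so xy = 163 × 527 = 85901.

85901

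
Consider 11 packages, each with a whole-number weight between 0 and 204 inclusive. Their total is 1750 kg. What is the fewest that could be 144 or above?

Each value short of 144 is at most 143, costing at least 204 − 143 = 61 against the maximum total of 2244.
We can afford to lose at most 2244 − 1750 = 494, so at most ⌊494/61⌋ = 8 fall short, and at least 3 are ≥ 144.
Exactly 3 works: 3 values at 204 and 8 at 143 total 1756; lower one of the high values by 6 (still ≥ 144) to hit 1750.

3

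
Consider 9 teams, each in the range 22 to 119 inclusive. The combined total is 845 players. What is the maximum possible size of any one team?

Maximizing one value means minimizing the remaining 8.
The other 8 contribute at least 8 × 22 = 176, leaving at most 845 − 176 = 669.
But each team is capped at 119, so the maximum is 119.
Achievable: one at 119 and the other 8 totalling 726, which fits since 8 × 22 ≤ 726 ≤ 8 × 119.

119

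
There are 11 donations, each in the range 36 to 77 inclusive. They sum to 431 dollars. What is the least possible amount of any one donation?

Minimizing one value means maximizing the remaining 10.
The other 10 can take up 10 × 77 = 770 ≥ 431 − 36, so one donation can sit at its floor of 36.
Achievable: one at 36 and the other 10 totalling 395, which fits since 10 × 36 ≤ 395 ≤ 10 × 77.

36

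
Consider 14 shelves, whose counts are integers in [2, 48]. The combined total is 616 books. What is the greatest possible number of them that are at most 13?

1

Suppose k of them are at most 13. Those contribute at most 13 each and the rest at most 48 each.
So the total is at most 13k + 48(14 − k) = 672 − 35k. This must still be ≥ 616, so k ≤ 1.
k = 1 is achieved by 1 value at 13 and 13 at 48, total 637; lower one of the 48's by 21 (still > 13) to reach 616.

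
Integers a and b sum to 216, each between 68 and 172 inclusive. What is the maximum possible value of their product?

11664

For a fixed sum, the product ab is largest when a and b are as close as possible.
Taking a = 108 and b = 108 (both in [68, 172]) gives ab = 11664.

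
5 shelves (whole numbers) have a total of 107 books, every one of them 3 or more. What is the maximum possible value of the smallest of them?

If every one of the 5 were at least 22, the total would be at least 5 × 22 = 110 > 107.
Achievable: 3 of them at 21 and 2 at 22 total 107.

21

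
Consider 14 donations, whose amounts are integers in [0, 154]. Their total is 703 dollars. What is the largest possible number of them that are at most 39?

Each value at 39 or below falls at least 154 − 39 = 115 short of the ceiling 154.
The ceiling total is 14 × 154 = 2156, and we need 703, so at most ⌊(2156 − 703)/115⌋ = 12 can be that low.
k = 12 is achieved by 12 values at 39 and 2 at 154, total 776; lower one of the 154's by 73 (still > 39) to reach 703.

12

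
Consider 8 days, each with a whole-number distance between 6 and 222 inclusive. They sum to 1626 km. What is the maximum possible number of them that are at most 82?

1

Suppose k of them are at most 82. Those contribute at most 82 each and the rest at most 222 each.
So the total is at most 82k + 222(8 − k) = 1776 − 140k. This must still be ≥ 1626, so k ≤ 1.
k = 1 is achieved by 1 value at 82 and 7 at 222, total 1636; lower one of the 222's by 10 (still > 82) to reach 1626.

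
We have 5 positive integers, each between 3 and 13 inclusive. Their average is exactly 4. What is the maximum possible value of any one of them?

8

Maximizing one value means minimizing the remaining 4.
The total is 5 × 4 = 20.
The other 4 contribute at least 4 × 3 = 12, leaving at most 20 − 12 = 8.
Since 8 ≤ 13, this is achievable: one at 8 and 4 at 3.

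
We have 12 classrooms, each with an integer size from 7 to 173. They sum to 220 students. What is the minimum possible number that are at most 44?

Let j be the number exceeding 44. Then the total is ≥ 45·j + 7·(12 − j) = 84 + 38j.
So 38j ≤ 136 and j ≤ 3; hence at least 12 − 3 = 9 are ≤ 44.
Exactly 9 works: 9 values at 7 and 3 at 45 total 198; raise one of the low values by 22 (still ≤ 44) to hit 220.

9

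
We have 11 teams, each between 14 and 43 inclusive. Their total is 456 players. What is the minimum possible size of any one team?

To make one team as small as possible, make the other 10 as large as possible.
The other 10 contribute at most 10 × 43 = 430, leaving at least 456 − 430 = 26.
Since 26 ≥ 14, this is achievable: one at 26 and 10 at 43.

26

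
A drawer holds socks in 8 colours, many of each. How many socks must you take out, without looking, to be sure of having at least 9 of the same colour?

65

You could draw 8 of every colour without reaching 9 of any — 64 in all.
One more forces 9 of some colour, so 64 + 1 = 65.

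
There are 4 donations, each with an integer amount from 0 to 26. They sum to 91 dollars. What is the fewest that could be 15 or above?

Suppose at most 4 − j of them reach 15; then j values are ≤ 14 and the rest ≤ 26.
The total is then ≤ 14·j + 26·(4 − j) = 104 − 12j. For this to be ≥ 91 we need j ≤ 1, so at least 4 − 1 = 3 must reach 15.
Exactly 3 works: 3 values at 26 and 1 at 14 total 92; lower one of the high values by 1 (still ≥ 15) to hit 91.

3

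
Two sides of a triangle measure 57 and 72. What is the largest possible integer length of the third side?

128

The third side must be less than 57 + 72 = 129.
The largest integer below 129 is 128.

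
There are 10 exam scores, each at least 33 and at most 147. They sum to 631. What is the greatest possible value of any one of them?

To make one score as large as possible, make the other 9 as small as possible.
The other 9 contribute at least 9 × 33 = 297, leaving at most 631 − 297 = 334.
But each score is capped at 147, so the maximum is 147.
Achievable: one at 147 and the other 9 totalling 484, which fits since 9 × 33 ≤ 484 ≤ 9 × 147.

147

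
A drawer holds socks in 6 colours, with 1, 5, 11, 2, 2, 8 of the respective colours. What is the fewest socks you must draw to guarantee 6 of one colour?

21

In the worst case you take as many as possible of each colour without reaching 6: 1 + 5 + 5 + 2 + 2 + 5 = 20.
The next one must give 6 of some colour, so 20 + 1 = 21.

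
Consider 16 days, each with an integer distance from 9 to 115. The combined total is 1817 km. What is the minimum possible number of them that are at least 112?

11

Suppose at most 16 − j of them reach 112; then j values are ≤ 111 and the rest ≤ 115.
The total is then ≤ 111·j + 115·(16 − j) = 1840 − 4j. For this to be ≥ 1817 we need j ≤ 5, so at least 16 − 5 = 11 must reach 112.
Exactly 11 works: 11 values at 115 and 5 at 111 total 1820; lower one of the high values by 3 (still ≥ 112) to hit 1817.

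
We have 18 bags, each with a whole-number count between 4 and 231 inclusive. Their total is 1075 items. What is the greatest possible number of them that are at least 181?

5

With k values at 181 or above and the rest at least 4, the sum is at least 72 + 177k.
Since the sum is 1075, we need 177k ≤ 1003, i.e. k ≤ 5.
k = 5 is achieved by 5 values at 181 and 13 at 4, total 957; add 118 to one value (staying below 181) to reach 1075.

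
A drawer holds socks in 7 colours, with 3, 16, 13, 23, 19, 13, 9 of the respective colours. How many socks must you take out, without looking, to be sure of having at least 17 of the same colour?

87

In the worst case you take as many as possible of each colour without reaching 17: 3 + 16 + 13 + 16 + 16 + 13 + 9 = 86.
The next one must give 17 of some colour, so 86 + 1 = 87.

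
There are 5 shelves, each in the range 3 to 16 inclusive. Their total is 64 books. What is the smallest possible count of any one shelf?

To make one shelf as small as possible, make the other 4 as large as possible.
The other 4 can take up 4 × 16 = 64 ≥ 64 − 3, so one shelf can sit at its floor of 3.
Achievable: one at 3 and the other 4 totalling 61, which fits since 4 × 3 ≤ 61 ≤ 4 × 16.

3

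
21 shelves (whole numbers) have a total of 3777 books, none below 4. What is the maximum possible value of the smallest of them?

The 21 values sum to 3777, so their minimum is at most ⌊3777/21⌋ = 179.
Achievable: 3 of them at 179 and 18 at 180 total 3777.

179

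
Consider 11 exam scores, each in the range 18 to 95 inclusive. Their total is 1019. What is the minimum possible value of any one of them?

Minimizing one value means maximizing the remaining 10.
The other 10 contribute at most 10 × 95 = 950, leaving at least 1019 − 950 = 69.
Since 69 ≥ 18, this is achievable: one at 69 and 10 at 95.

69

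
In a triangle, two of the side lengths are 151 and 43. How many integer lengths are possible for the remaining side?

85

The triangle inequality gives |151 − 43| < c < 151 + 43, i.e. 108 < c < 194.
So c can be any integer from 109 to 193: 85 values.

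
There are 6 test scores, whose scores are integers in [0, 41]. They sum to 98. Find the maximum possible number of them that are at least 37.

With k values at 37 or above and the rest at least 0, the sum is at least 0 + 37k.
Since the sum is 98, we need 37k ≤ 98, i.e. k ≤ 2.
k = 2 is achieved by 2 values at 37 and 4 at 0, total 74; add 24 to one value (staying below 37) to reach 98.

2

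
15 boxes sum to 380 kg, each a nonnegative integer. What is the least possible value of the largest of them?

Some value must be at least ⌈380/15⌉ = 26, since 15 × 25 = 375 < 380.
Taking 10 copies of 25 and 5 copies of 26 gives exactly 380, so 26 is attained.

26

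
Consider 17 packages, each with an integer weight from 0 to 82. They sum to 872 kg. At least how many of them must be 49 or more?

If only k of them are at least 49, the other 17 − k are at most 48, so the total is at most k·82 + (17 − k)·48.
This must reach 872, so k·82 + (17 − k)·48 ≥ 872, giving k ≥ 2.
Exactly 2 works: 2 values at 82 and 15 at 48 total 884; lower one of the high values by 12 (still ≥ 49) to hit 872.

2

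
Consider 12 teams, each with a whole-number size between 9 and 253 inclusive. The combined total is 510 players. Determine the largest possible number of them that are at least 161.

If k of the values are ≥ 161, the total is ≥ 161k + 9(12 − k).
Setting 161k + 9(12 − k) ≤ 510 gives 152k ≤ 402, so k ≤ 2.
k = 2 is achieved by 2 values at 161 and 10 at 9, total 412; add 98 to one value (staying below 161) to reach 510.

2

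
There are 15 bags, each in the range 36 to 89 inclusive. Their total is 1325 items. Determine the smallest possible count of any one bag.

79

To make one bag as small as possible, make the other 14 as large as possible.
The other 14 contribute at most 14 × 89 = 1246, leaving at least 1325 − 1246 = 79.
Since 79 ≥ 36, this is achievable: one at 79 and 14 at 89.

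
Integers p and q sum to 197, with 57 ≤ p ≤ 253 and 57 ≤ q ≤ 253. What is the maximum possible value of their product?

9702

With p + q fixed, pq peaks when the two are closest together.
Taking p = 98 and q = 99 (both in [57, 253]) gives pq = 9702.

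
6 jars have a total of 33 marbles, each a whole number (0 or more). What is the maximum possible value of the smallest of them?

The 6 values sum to 33, so their minimum is at most ⌊33/6⌋ = 5.
Taking 3 copies of 5 and 3 copies of 6 gives exactly 33, so 5 is attained.

5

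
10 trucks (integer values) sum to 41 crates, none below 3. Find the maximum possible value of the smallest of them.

If every one of the 10 were at least 5, the total would be at least 10 × 5 = 50 > 41.
Achievable: 9 of them at 4 and 1 at 5 total 41.

4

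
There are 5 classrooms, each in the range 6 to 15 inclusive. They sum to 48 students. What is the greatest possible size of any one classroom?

15

To make one classroom as large as possible, make the other 4 as small as possible.
The other 4 contribute at least 4 × 6 = 24, leaving at most 48 − 24 = 24.
But each classroom is capped at 15, so the maximum is 15.
Achievable: one at 15 and the other 4 totalling 33, which fits since 4 × 6 ≤ 33 ≤ 4 × 15.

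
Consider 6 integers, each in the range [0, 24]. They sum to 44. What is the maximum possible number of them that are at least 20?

If k of the values are ≥ 20, the total is ≥ 20k + 0(6 − k).
Setting 20k + 0(6 − k) ≤ 44 gives 20k ≤ 44, so k ≤ 2.
k = 2 is achieved by 2 values at 20 and 4 at 0, total 40; add 4 to one value (staying below 20) to reach 44.

2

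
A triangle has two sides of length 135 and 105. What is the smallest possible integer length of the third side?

31

The third side must exceed |135 − 105| = 30.
The smallest integer above 30 is 31.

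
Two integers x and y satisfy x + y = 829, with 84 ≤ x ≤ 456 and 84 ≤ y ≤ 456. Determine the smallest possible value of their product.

For a fixed sum, xy is smallest when x and y are as far apart as possible.
The extreme feasible split is x = 373, y = 456, giving xy = 170088.

170088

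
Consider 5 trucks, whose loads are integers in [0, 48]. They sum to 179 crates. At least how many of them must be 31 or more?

2

If only k of them are at least 31, the other 5 − k are at most 30, so the total is at most k·48 + (5 − k)·30.
This must reach 179, so k·48 + (5 − k)·30 ≥ 179, giving k ≥ 2.
Exactly 2 works: 2 values at 48 and 3 at 30 total 186; lower one of the high values by 7 (still ≥ 31) to hit 179.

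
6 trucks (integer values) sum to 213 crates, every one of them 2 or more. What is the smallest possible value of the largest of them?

36

Some value must be at least ⌈213/6⌉ = 36, since 6 × 35 = 210 < 213.
Equality holds with 3 values of 36 and 3 values of 35.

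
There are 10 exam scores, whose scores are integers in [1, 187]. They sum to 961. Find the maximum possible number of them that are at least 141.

6

Suppose k of them are at least 141. Those contribute at least 141 each and the other 10 − k at least 1 each.
So the total is at least 141k + 1(10 − k) = 10 + 140k. This must be ≤ 961, giving k ≤ 6.
k = 6 is achieved by 6 values at 141 and 4 at 1, total 850; add 111 to one value (staying below 141) to reach 961.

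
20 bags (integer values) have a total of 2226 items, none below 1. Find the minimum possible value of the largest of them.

The 20 values sum to 2226, so their maximum is at least ⌈2226/20⌉ = 112.
Equality holds with 6 values of 112 and 14 values of 111.

112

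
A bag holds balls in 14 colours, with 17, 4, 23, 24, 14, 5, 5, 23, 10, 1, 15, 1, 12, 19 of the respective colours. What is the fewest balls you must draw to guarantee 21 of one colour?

164

In the worst case you take as many as possible of each colour without reaching 21: 17 + 4 + 20 + 20 + 14 + 5 + 5 + 20 + 10 + 1 + 15 + 1 + 12 + 19 = 163.
The next one must give 21 of some colour, so 163 + 1 = 164.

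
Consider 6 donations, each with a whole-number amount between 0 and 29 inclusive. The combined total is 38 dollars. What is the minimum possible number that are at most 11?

Let j be the number exceeding 11. Then the total is ≥ 12·j + 0·(6 − j) = 0 + 12j.
So 12j ≤ 38 and j ≤ 3; hence at least 6 − 3 = 3 are ≤ 11.
Exactly 3 works: 3 values at 0 and 3 at 12 total 36; raise one of the low values by 2 (still ≤ 11) to hit 38.

3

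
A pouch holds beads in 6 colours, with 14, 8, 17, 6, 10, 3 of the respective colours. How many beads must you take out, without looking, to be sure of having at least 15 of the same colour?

In the worst case you take as many as possible of each colour without reaching 15: 14 + 8 + 14 + 6 + 10 + 3 = 55.
The next one must give 15 of some colour, so 55 + 1 = 56.

56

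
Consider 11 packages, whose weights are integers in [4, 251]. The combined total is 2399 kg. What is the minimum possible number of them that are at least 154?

If only k of them are at least 154, the other 11 − k are at most 153, so the total is at most k·251 + (11 − k)·153.
This must reach 2399, so k·251 + (11 − k)·153 ≥ 2399, giving k ≥ 8.
Exactly 8 works: 8 values at 251 and 3 at 153 total 2467; lower one of the high values by 68 (still ≥ 154) to hit 2399.

8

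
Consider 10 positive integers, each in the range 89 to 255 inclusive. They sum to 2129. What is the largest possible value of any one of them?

255

Maximizing one value means minimizing the remaining 9.
The other 9 contribute at least 9 × 89 = 801, leaving at most 2129 − 801 = 1328.
But each integer is capped at 255, so the maximum is 255.
Achievable: one at 255 and the other 9 totalling 1874, which fits since 9 × 89 ≤ 1874 ≤ 9 × 255.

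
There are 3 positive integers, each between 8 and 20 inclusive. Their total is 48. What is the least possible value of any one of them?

8

To make one integer as small as possible, make the other 2 as large as possible.
The other 2 contribute at most 2 × 20 = 40, leaving at least 48 − 40 = 8.
Since 8 ≥ 8, this is achievable: one at 8 and 2 at 20.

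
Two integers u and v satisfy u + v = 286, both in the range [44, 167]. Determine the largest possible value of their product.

20449

With u + v fixed, uv peaks when the two are closest together.
Taking u = 143 and v = 143 (both in [44, 167]) gives uv = 20449.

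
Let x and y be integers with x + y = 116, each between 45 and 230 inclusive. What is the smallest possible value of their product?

3195

Since x + y is fixed, pushing one of them to its bound minimizes the product.
At the endpoint x = 45, y = 116 − 45 = 71, so xy = 45 × 71 = 3195.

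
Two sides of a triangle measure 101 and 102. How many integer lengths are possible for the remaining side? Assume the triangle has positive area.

201

The triangle inequality gives |101 − 102| < c < 101 + 102, i.e. 1 < c < 203.
So c can be any integer from 2 to 202: 201 values.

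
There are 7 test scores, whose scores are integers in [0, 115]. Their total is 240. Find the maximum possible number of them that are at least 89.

2

With k values at 89 or above and the rest at least 0, the sum is at least 0 + 89k.
Since the sum is 240, we need 89k ≤ 240, i.e. k ≤ 2.
k = 2 is achieved by 2 values at 89 and 5 at 0, total 178; add 62 to one value (staying below 89) to reach 240.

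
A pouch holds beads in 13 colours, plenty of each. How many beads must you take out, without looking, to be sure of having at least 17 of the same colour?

209

You could draw 16 of every colour without reaching 17 of any — 208 in all.
One more forces 17 of some colour, so 208 + 1 = 209.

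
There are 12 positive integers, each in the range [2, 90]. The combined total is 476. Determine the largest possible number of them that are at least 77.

6

If k of the values are ≥ 77, the total is ≥ 77k + 2(12 − k).
Setting 77k + 2(12 − k) ≤ 476 gives 75k ≤ 452, so k ≤ 6.
k = 6 is achieved by 6 values at 77 and 6 at 2, total 474; add 2 to one value (staying below 77) to reach 476.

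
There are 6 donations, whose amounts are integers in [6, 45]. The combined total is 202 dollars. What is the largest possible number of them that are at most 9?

1

Each value at 9 or below falls at least 45 − 9 = 36 short of the ceiling 45.
The ceiling total is 6 × 45 = 270, and we need 202, so at most ⌊(270 − 202)/36⌋ = 1 can be that low.
k = 1 is achieved by 1 value at 9 and 5 at 45, total 234; lower one of the 45's by 32 (still > 9) to reach 202.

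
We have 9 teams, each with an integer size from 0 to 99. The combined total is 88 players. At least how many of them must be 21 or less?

If only k of them are at most 21, the other 9 − k are at least 22, so the total is at least (9 − k)·22 + k·0.
This is ≤ 88, so (9 − k)·22 + 0k ≤ 88, which gives k ≥ 5.
Exactly 5 works: 5 values at 0 and 4 at 22 total 88.

5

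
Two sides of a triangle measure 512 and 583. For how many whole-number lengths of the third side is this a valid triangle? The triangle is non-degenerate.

The triangle inequality gives |512 − 583| < c < 512 + 583, i.e. 71 < c < 1095.
So c can be any integer from 72 to 1094: 1023 values.

1023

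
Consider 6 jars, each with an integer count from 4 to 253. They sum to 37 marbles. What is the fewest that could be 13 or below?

5

Let j be the number exceeding 13. Then the total is ≥ 14·j + 4·(6 − j) = 24 + 10j.
So 10j ≤ 13 and j ≤ 1; hence at least 6 − 1 = 5 are ≤ 13.
Exactly 5 works: 5 values at 4 and 1 at 14 total 34; raise one of the low values by 3 (still ≤ 13) to hit 37.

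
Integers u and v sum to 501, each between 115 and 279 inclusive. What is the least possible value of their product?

For a fixed sum, uv is smallest when u and v are as far apart as possible.
The extreme feasible split is u = 222, v = 279, giving uv = 61938.

61938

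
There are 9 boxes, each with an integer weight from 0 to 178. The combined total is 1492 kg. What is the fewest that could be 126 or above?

7

If only k of them are at least 126, the other 9 − k are at most 125, so the total is at most k·178 + (9 − k)·125.
This must reach 1492, so k·178 + (9 − k)·125 ≥ 1492, giving k ≥ 7.
Exactly 7 works: 7 values at 178 and 2 at 125 total 1496; lower one of the high values by 4 (still ≥ 126) to hit 1492.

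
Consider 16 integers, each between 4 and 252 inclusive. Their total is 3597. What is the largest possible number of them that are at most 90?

2

Each value at 90 or below falls at least 252 − 90 = 162 short of the ceiling 252.
The ceiling total is 16 × 252 = 4032, and we need 3597, so at most ⌊(4032 − 3597)/162⌋ = 2 can be that low.
k = 2 is achieved by 2 values at 90 and 14 at 252, total 3708; lower one of the 252's by 111 (still > 90) to reach 3597.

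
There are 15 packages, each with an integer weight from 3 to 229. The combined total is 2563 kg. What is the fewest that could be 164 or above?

Each value short of 164 is at most 163, costing at least 229 − 163 = 66 against the maximum total of 3435.
We can afford to lose at most 3435 − 2563 = 872, so at most ⌊872/66⌋ = 13 fall short, and at least 2 are ≥ 164.
Exactly 2 works: 2 values at 229 and 13 at 163 total 2577; lower one of the high values by 14 (still ≥ 164) to hit 2563.

2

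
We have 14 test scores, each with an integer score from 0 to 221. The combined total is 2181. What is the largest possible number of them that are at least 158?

13

Suppose k of them are at least 158. Those contribute at least 158 each and the other 14 − k at least 0 each.
So the total is at least 158k + 0(14 − k) = 0 + 158k. This must be ≤ 2181, giving k ≤ 13.
k = 13 is achieved by 13 values at 158 and 1 at 0, total 2054; add 127 to one value (staying below 158) to reach 2181.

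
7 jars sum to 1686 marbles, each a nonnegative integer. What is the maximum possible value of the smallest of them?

The 7 values sum to 1686, so their minimum is at most ⌊1686/7⌋ = 240.
Equality holds with 1 value of 240 and 6 values of 241.

240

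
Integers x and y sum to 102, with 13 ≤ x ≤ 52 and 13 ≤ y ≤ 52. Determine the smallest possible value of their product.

2600

xy = x(102 − x) is concave in x, so over [50, 52] it is minimized at an endpoint.
At the endpoint x = 50, y = 102 − 50 = 52, so xy = 50 × 52 = 2600.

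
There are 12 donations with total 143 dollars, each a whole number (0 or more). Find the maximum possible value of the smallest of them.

11

The 12 values sum to 143, so their minimum is at most ⌊143/12⌋ = 11.
Achievable: 1 of them at 11 and 11 at 12 total 143.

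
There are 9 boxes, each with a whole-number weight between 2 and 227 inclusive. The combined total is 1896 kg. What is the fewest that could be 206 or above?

Suppose at most 9 − j of them reach 206; then j values are ≤ 205 and the rest ≤ 227.
The total is then ≤ 205·j + 227·(9 − j) = 2043 − 22j. For this to be ≥ 1896 we need j ≤ 6, so at least 9 − 6 = 3 must reach 206.
Exactly 3 works: 3 values at 227 and 6 at 205 total 1911; lower one of the high values by 15 (still ≥ 206) to hit 1896.

3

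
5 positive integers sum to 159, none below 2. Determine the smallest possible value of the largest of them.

Some value must be at least ⌈159/5⌉ = 32, since 5 × 31 = 155 < 159.
Achievable: 4 of them at 32 and 1 at 31 total 159.

32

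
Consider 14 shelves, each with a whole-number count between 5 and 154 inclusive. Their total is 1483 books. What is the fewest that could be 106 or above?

1

Each value short of 106 is at most 105, costing at least 154 − 105 = 49 against the maximum total of 2156.
We can afford to lose at most 2156 − 1483 = 673, so at most ⌊673/49⌋ = 13 fall short, and at least 1 are ≥ 106.
Exactly 1 works: 1 value at 154 and 13 at 105 total 1519; lower one of the high values by 36 (still ≥ 106) to hit 1483.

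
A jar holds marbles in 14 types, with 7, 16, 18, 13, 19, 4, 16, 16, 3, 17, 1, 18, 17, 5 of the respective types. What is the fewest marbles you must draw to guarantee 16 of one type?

In the worst case you take as many as possible of each type without reaching 16: 7 + 15 + 15 + 13 + 15 + 4 + 15 + 15 + 3 + 15 + 1 + 15 + 15 + 5 = 153.
The next one must give 16 of some type, so 153 + 1 = 154.

154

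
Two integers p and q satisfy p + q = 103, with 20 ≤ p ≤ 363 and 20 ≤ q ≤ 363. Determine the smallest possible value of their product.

Since p + q is fixed, pushing one of them to its bound minimizes the product.
The extreme feasible split is p = 20, q = 83, giving pq = 1660.

1660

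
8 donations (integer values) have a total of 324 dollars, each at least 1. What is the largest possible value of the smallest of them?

The average is 324/8 < 41, so some value is ≤ 40.
Equality holds with 4 values of 40 and 4 values of 41.

40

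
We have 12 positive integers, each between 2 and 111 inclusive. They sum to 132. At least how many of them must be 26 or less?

Let j be the number exceeding 26. Then the total is ≥ 27·j + 2·(12 − j) = 24 + 25j.
So 25j ≤ 108 and j ≤ 4; hence at least 12 − 4 = 8 are ≤ 26.
Exactly 8 works: 8 values at 2 and 4 at 27 total 124; raise one of the low values by 8 (still ≤ 26) to hit 132.

8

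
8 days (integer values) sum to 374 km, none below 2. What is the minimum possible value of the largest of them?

The 8 values sum to 374, so their maximum is at least ⌈374/8⌉ = 47.
Equality holds with 6 values of 47 and 2 values of 46.

47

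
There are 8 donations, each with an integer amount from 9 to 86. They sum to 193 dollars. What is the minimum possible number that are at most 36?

4

If only k of them are at most 36, the other 8 − k are at least 37, so the total is at least (8 − k)·37 + k·9.
This is ≤ 193, so (8 − k)·37 + 9k ≤ 193, which gives k ≥ 4.
Exactly 4 works: 4 values at 9 and 4 at 37 total 184; raise one of the low values by 9 (still ≤ 36) to hit 193.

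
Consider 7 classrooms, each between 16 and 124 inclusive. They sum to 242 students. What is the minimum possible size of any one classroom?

To make one classroom as small as possible, make the other 6 as large as possible.
The other 6 can take up 6 × 124 = 744 ≥ 242 − 16, so one classroom can sit at its floor of 16.
Achievable: one at 16 and the other 6 totalling 226, which fits since 6 × 16 ≤ 226 ≤ 6 × 124.

16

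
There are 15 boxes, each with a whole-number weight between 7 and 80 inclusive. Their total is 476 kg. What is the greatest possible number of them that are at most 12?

10

Each value at 12 or below falls at least 80 − 12 = 68 short of the ceiling 80.
The ceiling total is 15 × 80 = 1200, and we need 476, so at most ⌊(1200 − 476)/68⌋ = 10 can be that low.
k = 10 is achieved by 10 values at 12 and 5 at 80, total 520; lower one of the 80's by 44 (still > 12) to reach 476.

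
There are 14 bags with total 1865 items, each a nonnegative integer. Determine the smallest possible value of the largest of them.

If every one of the 14 were at most 133, the total would be at most 14 × 133 = 1862 < 1865.
Taking 11 copies of 133 and 3 copies of 134 gives exactly 1865, so 134 is attained.

134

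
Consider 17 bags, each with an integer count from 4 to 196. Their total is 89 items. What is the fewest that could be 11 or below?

15

Let j be the number exceeding 11. Then the total is ≥ 12·j + 4·(17 − j) = 68 + 8j.
So 8j ≤ 21 and j ≤ 2; hence at least 17 − 2 = 15 are ≤ 11.
Exactly 15 works: 15 values at 4 and 2 at 12 total 84; raise one of the low values by 5 (still ≤ 11) to hit 89.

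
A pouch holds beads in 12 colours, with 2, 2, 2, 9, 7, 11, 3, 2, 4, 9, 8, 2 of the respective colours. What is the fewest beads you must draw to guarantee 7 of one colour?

48

In the worst case you take as many as possible of each colour without reaching 7: 2 + 2 + 2 + 6 + 6 + 6 + 3 + 2 + 4 + 6 + 6 + 2 = 47.
The next one must give 7 of some colour, so 47 + 1 = 48.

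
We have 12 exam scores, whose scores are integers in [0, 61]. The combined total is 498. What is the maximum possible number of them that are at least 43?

If k of the values are ≥ 43, the total is ≥ 43k + 0(12 − k).
Setting 43k + 0(12 − k) ≤ 498 gives 43k ≤ 498, so k ≤ 11.
k = 11 is achieved by 11 values at 43 and 1 at 0, total 473; add 25 to one value (staying below 43) to reach 498.

11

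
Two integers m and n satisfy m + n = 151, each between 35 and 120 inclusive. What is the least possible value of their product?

4060

mn = m(151 − m) is concave in m, so over [35, 116] it is minimized at an endpoint.
At the endpoint m = 35, n = 151 − 35 = 116, so mn = 35 × 116 = 4060.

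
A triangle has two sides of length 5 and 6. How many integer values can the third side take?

The triangle inequality gives |5 − 6| < c < 5 + 6, i.e. 1 < c < 11.
So c can be any integer from 2 to 10: 9 values.

9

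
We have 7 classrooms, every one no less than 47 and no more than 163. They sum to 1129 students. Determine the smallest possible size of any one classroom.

To make one classroom as small as possible, make the other 6 as large as possible.
The other 6 contribute at most 6 × 163 = 978, leaving at least 1129 − 978 = 151.
Since 151 ≥ 47, this is achievable: one at 151 and 6 at 163.

151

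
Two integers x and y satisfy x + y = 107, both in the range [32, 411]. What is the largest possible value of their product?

2862

xy = x(107 − x) is maximized when x is as near 107/2 as the bounds allow.
Taking x = 53 and y = 54 (both in [32, 411]) gives xy = 2862.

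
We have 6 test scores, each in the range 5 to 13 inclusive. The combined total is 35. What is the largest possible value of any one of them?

Maximizing one value means minimizing the remaining 5.
The other 5 contribute at least 5 × 5 = 25, leaving at most 35 − 25 = 10.
Since 10 ≤ 13, this is achievable: one at 10 and 5 at 5.

10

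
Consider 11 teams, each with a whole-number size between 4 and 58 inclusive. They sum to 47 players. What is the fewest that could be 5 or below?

10

If only k of them are at most 5, the other 11 − k are at least 6, so the total is at least (11 − k)·6 + k·4.
This is ≤ 47, so (11 − k)·6 + 4k ≤ 47, which gives k ≥ 10.
Exactly 10 works: 10 values at 4 and 1 at 6 total 46; raise one of the low values by 1 (still ≤ 5) to hit 47.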